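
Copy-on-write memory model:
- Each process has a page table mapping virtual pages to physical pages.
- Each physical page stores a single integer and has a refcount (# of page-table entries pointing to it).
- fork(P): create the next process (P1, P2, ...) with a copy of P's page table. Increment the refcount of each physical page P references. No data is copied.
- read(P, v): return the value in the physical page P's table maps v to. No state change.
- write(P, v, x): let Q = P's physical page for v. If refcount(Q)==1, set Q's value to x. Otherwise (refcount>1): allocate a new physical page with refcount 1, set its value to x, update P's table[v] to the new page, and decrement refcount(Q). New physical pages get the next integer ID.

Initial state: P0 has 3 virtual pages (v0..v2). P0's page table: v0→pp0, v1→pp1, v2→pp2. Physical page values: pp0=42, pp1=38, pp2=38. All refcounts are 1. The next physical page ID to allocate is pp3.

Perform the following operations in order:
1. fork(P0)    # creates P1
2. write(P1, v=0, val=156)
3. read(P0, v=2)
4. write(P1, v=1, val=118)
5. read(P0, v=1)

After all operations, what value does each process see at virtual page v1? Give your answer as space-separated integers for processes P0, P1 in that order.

Op 1: fork(P0) -> P1. 3 ppages; refcounts: pp0:2 pp1:2 pp2:2
Op 2: write(P1, v0, 156). refcount(pp0)=2>1 -> COPY to pp3. 4 ppages; refcounts: pp0:1 pp1:2 pp2:2 pp3:1
Op 3: read(P0, v2) -> 38. No state change.
Op 4: write(P1, v1, 118). refcount(pp1)=2>1 -> COPY to pp4. 5 ppages; refcounts: pp0:1 pp1:1 pp2:2 pp3:1 pp4:1
Op 5: read(P0, v1) -> 38. No state change.
P0: v1 -> pp1 = 38
P1: v1 -> pp4 = 118

Answer: 38 118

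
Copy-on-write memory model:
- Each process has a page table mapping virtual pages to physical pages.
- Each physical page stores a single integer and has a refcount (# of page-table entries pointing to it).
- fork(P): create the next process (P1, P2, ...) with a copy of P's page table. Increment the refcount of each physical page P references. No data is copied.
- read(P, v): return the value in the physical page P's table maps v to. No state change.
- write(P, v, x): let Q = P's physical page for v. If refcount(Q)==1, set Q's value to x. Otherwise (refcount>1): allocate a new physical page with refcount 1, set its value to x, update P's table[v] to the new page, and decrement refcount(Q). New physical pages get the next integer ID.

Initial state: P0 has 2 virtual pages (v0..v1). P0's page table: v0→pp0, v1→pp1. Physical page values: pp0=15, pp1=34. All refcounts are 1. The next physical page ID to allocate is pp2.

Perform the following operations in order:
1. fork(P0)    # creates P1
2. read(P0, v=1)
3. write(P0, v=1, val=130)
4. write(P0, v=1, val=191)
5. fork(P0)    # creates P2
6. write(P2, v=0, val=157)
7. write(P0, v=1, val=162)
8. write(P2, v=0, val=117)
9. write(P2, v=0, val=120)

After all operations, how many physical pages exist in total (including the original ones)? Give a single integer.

Op 1: fork(P0) -> P1. 2 ppages; refcounts: pp0:2 pp1:2
Op 2: read(P0, v1) -> 34. No state change.
Op 3: write(P0, v1, 130). refcount(pp1)=2>1 -> COPY to pp2. 3 ppages; refcounts: pp0:2 pp1:1 pp2:1
Op 4: write(P0, v1, 191). refcount(pp2)=1 -> write in place. 3 ppages; refcounts: pp0:2 pp1:1 pp2:1
Op 5: fork(P0) -> P2. 3 ppages; refcounts: pp0:3 pp1:1 pp2:2
Op 6: write(P2, v0, 157). refcount(pp0)=3>1 -> COPY to pp3. 4 ppages; refcounts: pp0:2 pp1:1 pp2:2 pp3:1
Op 7: write(P0, v1, 162). refcount(pp2)=2>1 -> COPY to pp4. 5 ppages; refcounts: pp0:2 pp1:1 pp2:1 pp3:1 pp4:1
Op 8: write(P2, v0, 117). refcount(pp3)=1 -> write in place. 5 ppages; refcounts: pp0:2 pp1:1 pp2:1 pp3:1 pp4:1
Op 9: write(P2, v0, 120). refcount(pp3)=1 -> write in place. 5 ppages; refcounts: pp0:2 pp1:1 pp2:1 pp3:1 pp4:1

Answer: 5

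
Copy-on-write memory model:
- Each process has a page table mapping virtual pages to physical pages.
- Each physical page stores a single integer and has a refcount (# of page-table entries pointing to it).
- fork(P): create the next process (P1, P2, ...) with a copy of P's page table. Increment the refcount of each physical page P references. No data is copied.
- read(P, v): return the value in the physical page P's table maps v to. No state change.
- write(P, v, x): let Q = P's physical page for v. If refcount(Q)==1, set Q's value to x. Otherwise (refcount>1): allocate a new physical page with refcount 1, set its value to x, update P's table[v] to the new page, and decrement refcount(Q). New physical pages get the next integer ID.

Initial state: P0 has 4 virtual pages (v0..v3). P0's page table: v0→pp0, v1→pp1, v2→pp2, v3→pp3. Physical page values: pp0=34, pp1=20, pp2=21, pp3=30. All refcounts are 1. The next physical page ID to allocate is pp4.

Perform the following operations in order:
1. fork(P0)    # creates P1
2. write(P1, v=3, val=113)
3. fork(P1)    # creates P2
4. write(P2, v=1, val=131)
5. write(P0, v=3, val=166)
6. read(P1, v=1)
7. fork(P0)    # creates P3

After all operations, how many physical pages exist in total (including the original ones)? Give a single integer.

Op 1: fork(P0) -> P1. 4 ppages; refcounts: pp0:2 pp1:2 pp2:2 pp3:2
Op 2: write(P1, v3, 113). refcount(pp3)=2>1 -> COPY to pp4. 5 ppages; refcounts: pp0:2 pp1:2 pp2:2 pp3:1 pp4:1
Op 3: fork(P1) -> P2. 5 ppages; refcounts: pp0:3 pp1:3 pp2:3 pp3:1 pp4:2
Op 4: write(P2, v1, 131). refcount(pp1)=3>1 -> COPY to pp5. 6 ppages; refcounts: pp0:3 pp1:2 pp2:3 pp3:1 pp4:2 pp5:1
Op 5: write(P0, v3, 166). refcount(pp3)=1 -> write in place. 6 ppages; refcounts: pp0:3 pp1:2 pp2:3 pp3:1 pp4:2 pp5:1
Op 6: read(P1, v1) -> 20. No state change.
Op 7: fork(P0) -> P3. 6 ppages; refcounts: pp0:4 pp1:3 pp2:4 pp3:2 pp4:2 pp5:1

Answer: 6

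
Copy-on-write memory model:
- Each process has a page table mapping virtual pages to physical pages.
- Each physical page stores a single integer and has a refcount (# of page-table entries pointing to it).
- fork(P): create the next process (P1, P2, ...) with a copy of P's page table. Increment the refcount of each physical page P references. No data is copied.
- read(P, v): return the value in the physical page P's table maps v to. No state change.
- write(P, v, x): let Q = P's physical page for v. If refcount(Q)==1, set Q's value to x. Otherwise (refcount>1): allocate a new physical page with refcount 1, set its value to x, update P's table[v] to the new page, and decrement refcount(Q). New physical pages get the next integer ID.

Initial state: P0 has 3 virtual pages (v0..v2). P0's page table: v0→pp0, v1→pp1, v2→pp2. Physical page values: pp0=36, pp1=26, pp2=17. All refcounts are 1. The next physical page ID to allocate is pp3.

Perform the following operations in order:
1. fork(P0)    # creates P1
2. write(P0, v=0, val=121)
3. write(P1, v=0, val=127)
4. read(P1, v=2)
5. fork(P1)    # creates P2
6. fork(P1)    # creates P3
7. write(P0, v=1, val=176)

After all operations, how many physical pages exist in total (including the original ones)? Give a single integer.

Answer: 5

Derivation:
Op 1: fork(P0) -> P1. 3 ppages; refcounts: pp0:2 pp1:2 pp2:2
Op 2: write(P0, v0, 121). refcount(pp0)=2>1 -> COPY to pp3. 4 ppages; refcounts: pp0:1 pp1:2 pp2:2 pp3:1
Op 3: write(P1, v0, 127). refcount(pp0)=1 -> write in place. 4 ppages; refcounts: pp0:1 pp1:2 pp2:2 pp3:1
Op 4: read(P1, v2) -> 17. No state change.
Op 5: fork(P1) -> P2. 4 ppages; refcounts: pp0:2 pp1:3 pp2:3 pp3:1
Op 6: fork(P1) -> P3. 4 ppages; refcounts: pp0:3 pp1:4 pp2:4 pp3:1
Op 7: write(P0, v1, 176). refcount(pp1)=4>1 -> COPY to pp4. 5 ppages; refcounts: pp0:3 pp1:3 pp2:4 pp3:1 pp4:1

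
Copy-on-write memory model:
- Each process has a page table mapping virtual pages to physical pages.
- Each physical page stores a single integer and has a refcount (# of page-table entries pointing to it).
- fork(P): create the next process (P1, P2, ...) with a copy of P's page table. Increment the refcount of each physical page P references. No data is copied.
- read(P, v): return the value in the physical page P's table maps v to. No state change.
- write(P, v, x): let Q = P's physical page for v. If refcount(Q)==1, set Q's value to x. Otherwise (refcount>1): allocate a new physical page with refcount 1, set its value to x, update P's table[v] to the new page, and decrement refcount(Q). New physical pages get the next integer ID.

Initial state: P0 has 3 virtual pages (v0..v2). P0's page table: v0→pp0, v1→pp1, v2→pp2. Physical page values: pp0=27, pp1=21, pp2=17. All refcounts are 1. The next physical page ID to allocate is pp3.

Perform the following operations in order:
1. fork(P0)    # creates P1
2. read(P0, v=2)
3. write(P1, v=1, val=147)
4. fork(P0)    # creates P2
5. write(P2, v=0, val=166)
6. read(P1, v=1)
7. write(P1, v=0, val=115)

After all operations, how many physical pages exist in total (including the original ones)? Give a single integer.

Answer: 6

Derivation:
Op 1: fork(P0) -> P1. 3 ppages; refcounts: pp0:2 pp1:2 pp2:2
Op 2: read(P0, v2) -> 17. No state change.
Op 3: write(P1, v1, 147). refcount(pp1)=2>1 -> COPY to pp3. 4 ppages; refcounts: pp0:2 pp1:1 pp2:2 pp3:1
Op 4: fork(P0) -> P2. 4 ppages; refcounts: pp0:3 pp1:2 pp2:3 pp3:1
Op 5: write(P2, v0, 166). refcount(pp0)=3>1 -> COPY to pp4. 5 ppages; refcounts: pp0:2 pp1:2 pp2:3 pp3:1 pp4:1
Op 6: read(P1, v1) -> 147. No state change.
Op 7: write(P1, v0, 115). refcount(pp0)=2>1 -> COPY to pp5. 6 ppages; refcounts: pp0:1 pp1:2 pp2:3 pp3:1 pp4:1 pp5:1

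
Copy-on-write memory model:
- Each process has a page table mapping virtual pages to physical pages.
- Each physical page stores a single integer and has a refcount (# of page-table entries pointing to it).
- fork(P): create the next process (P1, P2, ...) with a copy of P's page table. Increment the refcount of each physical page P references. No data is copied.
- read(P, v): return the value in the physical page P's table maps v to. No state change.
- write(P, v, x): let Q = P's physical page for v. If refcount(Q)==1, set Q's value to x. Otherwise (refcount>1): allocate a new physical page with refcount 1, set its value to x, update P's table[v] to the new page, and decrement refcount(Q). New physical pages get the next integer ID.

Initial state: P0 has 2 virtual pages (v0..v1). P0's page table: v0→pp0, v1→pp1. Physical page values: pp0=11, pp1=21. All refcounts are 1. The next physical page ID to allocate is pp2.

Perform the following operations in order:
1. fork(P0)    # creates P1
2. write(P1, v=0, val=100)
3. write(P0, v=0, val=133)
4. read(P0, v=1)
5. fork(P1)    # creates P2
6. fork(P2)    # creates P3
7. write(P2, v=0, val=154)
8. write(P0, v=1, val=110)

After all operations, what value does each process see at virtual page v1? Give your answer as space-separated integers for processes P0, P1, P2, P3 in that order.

Answer: 110 21 21 21

Derivation:
Op 1: fork(P0) -> P1. 2 ppages; refcounts: pp0:2 pp1:2
Op 2: write(P1, v0, 100). refcount(pp0)=2>1 -> COPY to pp2. 3 ppages; refcounts: pp0:1 pp1:2 pp2:1
Op 3: write(P0, v0, 133). refcount(pp0)=1 -> write in place. 3 ppages; refcounts: pp0:1 pp1:2 pp2:1
Op 4: read(P0, v1) -> 21. No state change.
Op 5: fork(P1) -> P2. 3 ppages; refcounts: pp0:1 pp1:3 pp2:2
Op 6: fork(P2) -> P3. 3 ppages; refcounts: pp0:1 pp1:4 pp2:3
Op 7: write(P2, v0, 154). refcount(pp2)=3>1 -> COPY to pp3. 4 ppages; refcounts: pp0:1 pp1:4 pp2:2 pp3:1
Op 8: write(P0, v1, 110). refcount(pp1)=4>1 -> COPY to pp4. 5 ppages; refcounts: pp0:1 pp1:3 pp2:2 pp3:1 pp4:1
P0: v1 -> pp4 = 110
P1: v1 -> pp1 = 21
P2: v1 -> pp1 = 21
P3: v1 -> pp1 = 21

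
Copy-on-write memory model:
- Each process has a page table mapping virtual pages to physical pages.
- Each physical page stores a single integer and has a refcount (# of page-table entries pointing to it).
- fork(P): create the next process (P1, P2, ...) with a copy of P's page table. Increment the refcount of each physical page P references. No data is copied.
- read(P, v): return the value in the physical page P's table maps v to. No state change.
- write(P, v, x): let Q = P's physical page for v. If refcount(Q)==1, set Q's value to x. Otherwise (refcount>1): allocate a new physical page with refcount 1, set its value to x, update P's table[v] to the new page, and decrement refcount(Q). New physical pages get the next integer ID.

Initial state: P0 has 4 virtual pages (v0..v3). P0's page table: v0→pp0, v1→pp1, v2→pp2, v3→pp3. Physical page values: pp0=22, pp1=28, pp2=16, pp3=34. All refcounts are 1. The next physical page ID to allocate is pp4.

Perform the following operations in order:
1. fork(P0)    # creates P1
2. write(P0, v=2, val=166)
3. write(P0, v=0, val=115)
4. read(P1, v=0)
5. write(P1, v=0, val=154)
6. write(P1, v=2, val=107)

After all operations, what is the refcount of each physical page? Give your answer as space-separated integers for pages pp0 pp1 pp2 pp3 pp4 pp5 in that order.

Op 1: fork(P0) -> P1. 4 ppages; refcounts: pp0:2 pp1:2 pp2:2 pp3:2
Op 2: write(P0, v2, 166). refcount(pp2)=2>1 -> COPY to pp4. 5 ppages; refcounts: pp0:2 pp1:2 pp2:1 pp3:2 pp4:1
Op 3: write(P0, v0, 115). refcount(pp0)=2>1 -> COPY to pp5. 6 ppages; refcounts: pp0:1 pp1:2 pp2:1 pp3:2 pp4:1 pp5:1
Op 4: read(P1, v0) -> 22. No state change.
Op 5: write(P1, v0, 154). refcount(pp0)=1 -> write in place. 6 ppages; refcounts: pp0:1 pp1:2 pp2:1 pp3:2 pp4:1 pp5:1
Op 6: write(P1, v2, 107). refcount(pp2)=1 -> write in place. 6 ppages; refcounts: pp0:1 pp1:2 pp2:1 pp3:2 pp4:1 pp5:1

Answer: 1 2 1 2 1 1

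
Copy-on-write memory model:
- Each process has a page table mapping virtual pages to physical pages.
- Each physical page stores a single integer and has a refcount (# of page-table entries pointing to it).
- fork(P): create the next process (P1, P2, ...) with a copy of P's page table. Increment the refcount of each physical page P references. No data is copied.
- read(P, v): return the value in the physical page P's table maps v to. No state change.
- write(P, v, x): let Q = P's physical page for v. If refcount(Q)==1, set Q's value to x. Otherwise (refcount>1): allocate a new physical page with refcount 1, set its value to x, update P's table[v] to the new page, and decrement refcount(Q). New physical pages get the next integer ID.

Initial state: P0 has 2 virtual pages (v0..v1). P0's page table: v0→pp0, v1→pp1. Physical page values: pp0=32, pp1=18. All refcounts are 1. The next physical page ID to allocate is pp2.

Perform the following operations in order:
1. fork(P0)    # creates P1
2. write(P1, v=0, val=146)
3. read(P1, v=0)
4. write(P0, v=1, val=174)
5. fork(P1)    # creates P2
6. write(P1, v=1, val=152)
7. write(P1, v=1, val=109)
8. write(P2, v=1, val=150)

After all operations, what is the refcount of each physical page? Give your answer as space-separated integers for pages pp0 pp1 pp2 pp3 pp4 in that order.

Answer: 1 1 2 1 1

Derivation:
Op 1: fork(P0) -> P1. 2 ppages; refcounts: pp0:2 pp1:2
Op 2: write(P1, v0, 146). refcount(pp0)=2>1 -> COPY to pp2. 3 ppages; refcounts: pp0:1 pp1:2 pp2:1
Op 3: read(P1, v0) -> 146. No state change.
Op 4: write(P0, v1, 174). refcount(pp1)=2>1 -> COPY to pp3. 4 ppages; refcounts: pp0:1 pp1:1 pp2:1 pp3:1
Op 5: fork(P1) -> P2. 4 ppages; refcounts: pp0:1 pp1:2 pp2:2 pp3:1
Op 6: write(P1, v1, 152). refcount(pp1)=2>1 -> COPY to pp4. 5 ppages; refcounts: pp0:1 pp1:1 pp2:2 pp3:1 pp4:1
Op 7: write(P1, v1, 109). refcount(pp4)=1 -> write in place. 5 ppages; refcounts: pp0:1 pp1:1 pp2:2 pp3:1 pp4:1
Op 8: write(P2, v1, 150). refcount(pp1)=1 -> write in place. 5 ppages; refcounts: pp0:1 pp1:1 pp2:2 pp3:1 pp4:1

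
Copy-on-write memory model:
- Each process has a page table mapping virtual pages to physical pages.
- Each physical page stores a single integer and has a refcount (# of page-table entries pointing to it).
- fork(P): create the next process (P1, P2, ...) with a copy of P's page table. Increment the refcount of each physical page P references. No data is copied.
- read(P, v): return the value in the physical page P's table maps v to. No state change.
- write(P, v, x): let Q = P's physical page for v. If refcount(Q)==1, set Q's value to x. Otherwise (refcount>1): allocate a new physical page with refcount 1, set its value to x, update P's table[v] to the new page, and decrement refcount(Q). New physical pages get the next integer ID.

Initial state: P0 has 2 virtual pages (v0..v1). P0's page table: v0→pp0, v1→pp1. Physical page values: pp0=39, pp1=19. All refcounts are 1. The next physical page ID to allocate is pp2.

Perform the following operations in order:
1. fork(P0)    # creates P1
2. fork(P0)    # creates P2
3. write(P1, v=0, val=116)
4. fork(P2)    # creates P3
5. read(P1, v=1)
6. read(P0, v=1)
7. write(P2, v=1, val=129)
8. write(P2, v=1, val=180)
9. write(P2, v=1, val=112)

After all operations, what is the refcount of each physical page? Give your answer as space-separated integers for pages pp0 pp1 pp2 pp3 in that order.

Answer: 3 3 1 1

Derivation:
Op 1: fork(P0) -> P1. 2 ppages; refcounts: pp0:2 pp1:2
Op 2: fork(P0) -> P2. 2 ppages; refcounts: pp0:3 pp1:3
Op 3: write(P1, v0, 116). refcount(pp0)=3>1 -> COPY to pp2. 3 ppages; refcounts: pp0:2 pp1:3 pp2:1
Op 4: fork(P2) -> P3. 3 ppages; refcounts: pp0:3 pp1:4 pp2:1
Op 5: read(P1, v1) -> 19. No state change.
Op 6: read(P0, v1) -> 19. No state change.
Op 7: write(P2, v1, 129). refcount(pp1)=4>1 -> COPY to pp3. 4 ppages; refcounts: pp0:3 pp1:3 pp2:1 pp3:1
Op 8: write(P2, v1, 180). refcount(pp3)=1 -> write in place. 4 ppages; refcounts: pp0:3 pp1:3 pp2:1 pp3:1
Op 9: write(P2, v1, 112). refcount(pp3)=1 -> write in place. 4 ppages; refcounts: pp0:3 pp1:3 pp2:1 pp3:1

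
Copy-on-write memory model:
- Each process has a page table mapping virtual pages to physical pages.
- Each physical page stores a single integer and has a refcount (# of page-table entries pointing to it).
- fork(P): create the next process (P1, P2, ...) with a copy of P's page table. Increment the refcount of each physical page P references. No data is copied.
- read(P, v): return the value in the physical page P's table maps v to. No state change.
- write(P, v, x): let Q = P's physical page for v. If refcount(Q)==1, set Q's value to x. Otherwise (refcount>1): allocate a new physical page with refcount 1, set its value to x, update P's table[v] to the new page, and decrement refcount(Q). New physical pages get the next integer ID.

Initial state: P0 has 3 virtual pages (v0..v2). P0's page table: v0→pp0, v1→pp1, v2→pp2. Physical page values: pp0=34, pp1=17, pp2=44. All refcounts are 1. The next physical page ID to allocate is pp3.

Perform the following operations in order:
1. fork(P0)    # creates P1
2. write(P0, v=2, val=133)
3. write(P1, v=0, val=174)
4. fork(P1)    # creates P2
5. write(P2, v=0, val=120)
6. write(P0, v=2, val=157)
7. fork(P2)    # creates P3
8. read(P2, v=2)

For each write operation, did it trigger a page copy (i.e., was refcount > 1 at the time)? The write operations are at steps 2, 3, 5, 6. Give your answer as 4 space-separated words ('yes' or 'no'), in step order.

Op 1: fork(P0) -> P1. 3 ppages; refcounts: pp0:2 pp1:2 pp2:2
Op 2: write(P0, v2, 133). refcount(pp2)=2>1 -> COPY to pp3. 4 ppages; refcounts: pp0:2 pp1:2 pp2:1 pp3:1
Op 3: write(P1, v0, 174). refcount(pp0)=2>1 -> COPY to pp4. 5 ppages; refcounts: pp0:1 pp1:2 pp2:1 pp3:1 pp4:1
Op 4: fork(P1) -> P2. 5 ppages; refcounts: pp0:1 pp1:3 pp2:2 pp3:1 pp4:2
Op 5: write(P2, v0, 120). refcount(pp4)=2>1 -> COPY to pp5. 6 ppages; refcounts: pp0:1 pp1:3 pp2:2 pp3:1 pp4:1 pp5:1
Op 6: write(P0, v2, 157). refcount(pp3)=1 -> write in place. 6 ppages; refcounts: pp0:1 pp1:3 pp2:2 pp3:1 pp4:1 pp5:1
Op 7: fork(P2) -> P3. 6 ppages; refcounts: pp0:1 pp1:4 pp2:3 pp3:1 pp4:1 pp5:2
Op 8: read(P2, v2) -> 44. No state change.

yes yes yes no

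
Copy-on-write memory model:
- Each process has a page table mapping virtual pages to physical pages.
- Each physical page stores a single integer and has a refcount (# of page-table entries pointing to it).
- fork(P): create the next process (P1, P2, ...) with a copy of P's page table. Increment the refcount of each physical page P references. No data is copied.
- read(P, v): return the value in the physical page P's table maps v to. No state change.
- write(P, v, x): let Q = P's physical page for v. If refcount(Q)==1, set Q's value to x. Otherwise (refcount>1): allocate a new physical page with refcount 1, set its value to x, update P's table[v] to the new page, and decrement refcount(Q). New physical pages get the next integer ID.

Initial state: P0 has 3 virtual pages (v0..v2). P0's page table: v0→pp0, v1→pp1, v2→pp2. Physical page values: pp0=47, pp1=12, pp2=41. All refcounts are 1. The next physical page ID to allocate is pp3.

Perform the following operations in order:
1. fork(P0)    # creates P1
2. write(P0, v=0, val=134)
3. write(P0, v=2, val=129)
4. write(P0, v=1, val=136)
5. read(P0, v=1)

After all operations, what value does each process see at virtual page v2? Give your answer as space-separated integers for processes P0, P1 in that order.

Answer: 129 41

Derivation:
Op 1: fork(P0) -> P1. 3 ppages; refcounts: pp0:2 pp1:2 pp2:2
Op 2: write(P0, v0, 134). refcount(pp0)=2>1 -> COPY to pp3. 4 ppages; refcounts: pp0:1 pp1:2 pp2:2 pp3:1
Op 3: write(P0, v2, 129). refcount(pp2)=2>1 -> COPY to pp4. 5 ppages; refcounts: pp0:1 pp1:2 pp2:1 pp3:1 pp4:1
Op 4: write(P0, v1, 136). refcount(pp1)=2>1 -> COPY to pp5. 6 ppages; refcounts: pp0:1 pp1:1 pp2:1 pp3:1 pp4:1 pp5:1
Op 5: read(P0, v1) -> 136. No state change.
P0: v2 -> pp4 = 129
P1: v2 -> pp2 = 41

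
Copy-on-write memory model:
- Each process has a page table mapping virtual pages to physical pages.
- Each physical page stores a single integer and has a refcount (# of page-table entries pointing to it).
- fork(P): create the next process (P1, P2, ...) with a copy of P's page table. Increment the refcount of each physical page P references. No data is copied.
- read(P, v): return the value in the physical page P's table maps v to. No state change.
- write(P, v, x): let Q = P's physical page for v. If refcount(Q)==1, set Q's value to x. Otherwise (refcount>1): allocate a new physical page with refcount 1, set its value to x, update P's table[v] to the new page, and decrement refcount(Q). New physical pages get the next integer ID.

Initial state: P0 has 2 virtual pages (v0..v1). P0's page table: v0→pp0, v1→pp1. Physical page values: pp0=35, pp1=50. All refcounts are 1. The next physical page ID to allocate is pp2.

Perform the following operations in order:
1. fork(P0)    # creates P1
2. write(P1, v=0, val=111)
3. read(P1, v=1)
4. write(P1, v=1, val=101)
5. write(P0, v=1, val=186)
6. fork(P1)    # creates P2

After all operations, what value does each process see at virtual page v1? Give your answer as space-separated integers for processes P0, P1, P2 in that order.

Op 1: fork(P0) -> P1. 2 ppages; refcounts: pp0:2 pp1:2
Op 2: write(P1, v0, 111). refcount(pp0)=2>1 -> COPY to pp2. 3 ppages; refcounts: pp0:1 pp1:2 pp2:1
Op 3: read(P1, v1) -> 50. No state change.
Op 4: write(P1, v1, 101). refcount(pp1)=2>1 -> COPY to pp3. 4 ppages; refcounts: pp0:1 pp1:1 pp2:1 pp3:1
Op 5: write(P0, v1, 186). refcount(pp1)=1 -> write in place. 4 ppages; refcounts: pp0:1 pp1:1 pp2:1 pp3:1
Op 6: fork(P1) -> P2. 4 ppages; refcounts: pp0:1 pp1:1 pp2:2 pp3:2
P0: v1 -> pp1 = 186
P1: v1 -> pp3 = 101
P2: v1 -> pp3 = 101

Answer: 186 101 101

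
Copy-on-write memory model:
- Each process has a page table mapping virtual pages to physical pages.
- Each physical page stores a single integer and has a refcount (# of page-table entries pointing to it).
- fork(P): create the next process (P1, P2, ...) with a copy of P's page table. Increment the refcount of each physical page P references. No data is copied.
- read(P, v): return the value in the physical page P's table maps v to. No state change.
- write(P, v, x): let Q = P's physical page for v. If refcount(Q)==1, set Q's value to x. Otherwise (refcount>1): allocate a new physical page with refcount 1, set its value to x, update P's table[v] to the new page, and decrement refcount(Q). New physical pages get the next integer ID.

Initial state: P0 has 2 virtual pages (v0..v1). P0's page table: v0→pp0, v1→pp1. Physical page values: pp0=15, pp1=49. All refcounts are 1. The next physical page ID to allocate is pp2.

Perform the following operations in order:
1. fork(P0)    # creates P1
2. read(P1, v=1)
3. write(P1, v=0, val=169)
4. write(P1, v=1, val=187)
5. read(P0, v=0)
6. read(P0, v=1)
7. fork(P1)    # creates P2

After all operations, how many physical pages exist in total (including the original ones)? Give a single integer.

Op 1: fork(P0) -> P1. 2 ppages; refcounts: pp0:2 pp1:2
Op 2: read(P1, v1) -> 49. No state change.
Op 3: write(P1, v0, 169). refcount(pp0)=2>1 -> COPY to pp2. 3 ppages; refcounts: pp0:1 pp1:2 pp2:1
Op 4: write(P1, v1, 187). refcount(pp1)=2>1 -> COPY to pp3. 4 ppages; refcounts: pp0:1 pp1:1 pp2:1 pp3:1
Op 5: read(P0, v0) -> 15. No state change.
Op 6: read(P0, v1) -> 49. No state change.
Op 7: fork(P1) -> P2. 4 ppages; refcounts: pp0:1 pp1:1 pp2:2 pp3:2

Answer: 4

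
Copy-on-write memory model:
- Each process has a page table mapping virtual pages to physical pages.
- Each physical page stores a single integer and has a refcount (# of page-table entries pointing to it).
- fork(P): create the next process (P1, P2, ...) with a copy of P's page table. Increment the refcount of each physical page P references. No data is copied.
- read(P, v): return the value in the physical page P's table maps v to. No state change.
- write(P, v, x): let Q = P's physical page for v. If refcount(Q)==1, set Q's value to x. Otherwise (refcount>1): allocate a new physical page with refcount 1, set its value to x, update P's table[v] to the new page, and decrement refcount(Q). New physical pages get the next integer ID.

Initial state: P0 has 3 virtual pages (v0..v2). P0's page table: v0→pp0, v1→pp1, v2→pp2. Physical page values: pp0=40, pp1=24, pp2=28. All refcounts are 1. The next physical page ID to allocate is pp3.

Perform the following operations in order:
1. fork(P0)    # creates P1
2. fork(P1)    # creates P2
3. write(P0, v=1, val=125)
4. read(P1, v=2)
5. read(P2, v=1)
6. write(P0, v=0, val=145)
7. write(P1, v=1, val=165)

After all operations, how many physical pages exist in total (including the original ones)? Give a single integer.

Answer: 6

Derivation:
Op 1: fork(P0) -> P1. 3 ppages; refcounts: pp0:2 pp1:2 pp2:2
Op 2: fork(P1) -> P2. 3 ppages; refcounts: pp0:3 pp1:3 pp2:3
Op 3: write(P0, v1, 125). refcount(pp1)=3>1 -> COPY to pp3. 4 ppages; refcounts: pp0:3 pp1:2 pp2:3 pp3:1
Op 4: read(P1, v2) -> 28. No state change.
Op 5: read(P2, v1) -> 24. No state change.
Op 6: write(P0, v0, 145). refcount(pp0)=3>1 -> COPY to pp4. 5 ppages; refcounts: pp0:2 pp1:2 pp2:3 pp3:1 pp4:1
Op 7: write(P1, v1, 165). refcount(pp1)=2>1 -> COPY to pp5. 6 ppages; refcounts: pp0:2 pp1:1 pp2:3 pp3:1 pp4:1 pp5:1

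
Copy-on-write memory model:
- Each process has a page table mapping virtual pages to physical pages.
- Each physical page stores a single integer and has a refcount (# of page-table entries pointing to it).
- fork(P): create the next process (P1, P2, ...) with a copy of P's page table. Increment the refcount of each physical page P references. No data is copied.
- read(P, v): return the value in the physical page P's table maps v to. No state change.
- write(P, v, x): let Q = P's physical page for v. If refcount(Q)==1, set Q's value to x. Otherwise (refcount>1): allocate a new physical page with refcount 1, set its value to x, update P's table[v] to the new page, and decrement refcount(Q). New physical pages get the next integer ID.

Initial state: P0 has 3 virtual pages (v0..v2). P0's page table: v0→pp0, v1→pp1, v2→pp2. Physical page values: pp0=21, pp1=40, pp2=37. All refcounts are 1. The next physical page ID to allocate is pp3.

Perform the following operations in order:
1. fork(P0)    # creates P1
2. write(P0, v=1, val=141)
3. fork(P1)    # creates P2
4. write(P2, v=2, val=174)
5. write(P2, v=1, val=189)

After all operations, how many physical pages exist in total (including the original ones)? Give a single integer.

Op 1: fork(P0) -> P1. 3 ppages; refcounts: pp0:2 pp1:2 pp2:2
Op 2: write(P0, v1, 141). refcount(pp1)=2>1 -> COPY to pp3. 4 ppages; refcounts: pp0:2 pp1:1 pp2:2 pp3:1
Op 3: fork(P1) -> P2. 4 ppages; refcounts: pp0:3 pp1:2 pp2:3 pp3:1
Op 4: write(P2, v2, 174). refcount(pp2)=3>1 -> COPY to pp4. 5 ppages; refcounts: pp0:3 pp1:2 pp2:2 pp3:1 pp4:1
Op 5: write(P2, v1, 189). refcount(pp1)=2>1 -> COPY to pp5. 6 ppages; refcounts: pp0:3 pp1:1 pp2:2 pp3:1 pp4:1 pp5:1

Answer: 6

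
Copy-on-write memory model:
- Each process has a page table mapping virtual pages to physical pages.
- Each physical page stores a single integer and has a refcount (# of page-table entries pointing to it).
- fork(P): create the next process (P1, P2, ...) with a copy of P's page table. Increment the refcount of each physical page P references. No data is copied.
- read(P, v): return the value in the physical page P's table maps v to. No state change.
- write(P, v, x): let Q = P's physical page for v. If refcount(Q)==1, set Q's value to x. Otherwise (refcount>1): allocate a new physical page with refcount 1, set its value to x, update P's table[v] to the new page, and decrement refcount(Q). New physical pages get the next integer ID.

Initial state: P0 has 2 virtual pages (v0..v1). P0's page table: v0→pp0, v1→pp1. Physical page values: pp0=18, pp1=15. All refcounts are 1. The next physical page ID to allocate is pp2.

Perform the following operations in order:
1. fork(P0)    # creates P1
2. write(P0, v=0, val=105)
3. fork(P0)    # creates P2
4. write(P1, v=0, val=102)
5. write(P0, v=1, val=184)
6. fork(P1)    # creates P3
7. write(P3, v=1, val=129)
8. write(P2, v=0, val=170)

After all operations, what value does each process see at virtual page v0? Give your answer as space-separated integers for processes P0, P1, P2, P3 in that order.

Answer: 105 102 170 102

Derivation:
Op 1: fork(P0) -> P1. 2 ppages; refcounts: pp0:2 pp1:2
Op 2: write(P0, v0, 105). refcount(pp0)=2>1 -> COPY to pp2. 3 ppages; refcounts: pp0:1 pp1:2 pp2:1
Op 3: fork(P0) -> P2. 3 ppages; refcounts: pp0:1 pp1:3 pp2:2
Op 4: write(P1, v0, 102). refcount(pp0)=1 -> write in place. 3 ppages; refcounts: pp0:1 pp1:3 pp2:2
Op 5: write(P0, v1, 184). refcount(pp1)=3>1 -> COPY to pp3. 4 ppages; refcounts: pp0:1 pp1:2 pp2:2 pp3:1
Op 6: fork(P1) -> P3. 4 ppages; refcounts: pp0:2 pp1:3 pp2:2 pp3:1
Op 7: write(P3, v1, 129). refcount(pp1)=3>1 -> COPY to pp4. 5 ppages; refcounts: pp0:2 pp1:2 pp2:2 pp3:1 pp4:1
Op 8: write(P2, v0, 170). refcount(pp2)=2>1 -> COPY to pp5. 6 ppages; refcounts: pp0:2 pp1:2 pp2:1 pp3:1 pp4:1 pp5:1
P0: v0 -> pp2 = 105
P1: v0 -> pp0 = 102
P2: v0 -> pp5 = 170
P3: v0 -> pp0 = 102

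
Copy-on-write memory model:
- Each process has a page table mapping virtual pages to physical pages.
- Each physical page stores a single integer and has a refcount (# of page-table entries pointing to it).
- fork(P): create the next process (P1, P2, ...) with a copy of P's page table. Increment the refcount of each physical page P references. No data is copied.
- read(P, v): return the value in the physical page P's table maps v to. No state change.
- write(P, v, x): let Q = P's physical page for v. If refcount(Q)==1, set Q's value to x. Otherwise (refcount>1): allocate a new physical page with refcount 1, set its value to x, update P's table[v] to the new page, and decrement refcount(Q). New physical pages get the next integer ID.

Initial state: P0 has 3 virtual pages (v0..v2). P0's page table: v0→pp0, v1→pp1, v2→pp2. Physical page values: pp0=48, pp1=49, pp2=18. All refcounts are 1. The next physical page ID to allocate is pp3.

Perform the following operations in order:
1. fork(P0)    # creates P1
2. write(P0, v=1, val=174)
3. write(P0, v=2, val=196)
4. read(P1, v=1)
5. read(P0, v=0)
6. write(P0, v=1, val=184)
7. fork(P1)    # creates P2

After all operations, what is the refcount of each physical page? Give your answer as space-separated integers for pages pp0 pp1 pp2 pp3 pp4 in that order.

Op 1: fork(P0) -> P1. 3 ppages; refcounts: pp0:2 pp1:2 pp2:2
Op 2: write(P0, v1, 174). refcount(pp1)=2>1 -> COPY to pp3. 4 ppages; refcounts: pp0:2 pp1:1 pp2:2 pp3:1
Op 3: write(P0, v2, 196). refcount(pp2)=2>1 -> COPY to pp4. 5 ppages; refcounts: pp0:2 pp1:1 pp2:1 pp3:1 pp4:1
Op 4: read(P1, v1) -> 49. No state change.
Op 5: read(P0, v0) -> 48. No state change.
Op 6: write(P0, v1, 184). refcount(pp3)=1 -> write in place. 5 ppages; refcounts: pp0:2 pp1:1 pp2:1 pp3:1 pp4:1
Op 7: fork(P1) -> P2. 5 ppages; refcounts: pp0:3 pp1:2 pp2:2 pp3:1 pp4:1

Answer: 3 2 2 1 1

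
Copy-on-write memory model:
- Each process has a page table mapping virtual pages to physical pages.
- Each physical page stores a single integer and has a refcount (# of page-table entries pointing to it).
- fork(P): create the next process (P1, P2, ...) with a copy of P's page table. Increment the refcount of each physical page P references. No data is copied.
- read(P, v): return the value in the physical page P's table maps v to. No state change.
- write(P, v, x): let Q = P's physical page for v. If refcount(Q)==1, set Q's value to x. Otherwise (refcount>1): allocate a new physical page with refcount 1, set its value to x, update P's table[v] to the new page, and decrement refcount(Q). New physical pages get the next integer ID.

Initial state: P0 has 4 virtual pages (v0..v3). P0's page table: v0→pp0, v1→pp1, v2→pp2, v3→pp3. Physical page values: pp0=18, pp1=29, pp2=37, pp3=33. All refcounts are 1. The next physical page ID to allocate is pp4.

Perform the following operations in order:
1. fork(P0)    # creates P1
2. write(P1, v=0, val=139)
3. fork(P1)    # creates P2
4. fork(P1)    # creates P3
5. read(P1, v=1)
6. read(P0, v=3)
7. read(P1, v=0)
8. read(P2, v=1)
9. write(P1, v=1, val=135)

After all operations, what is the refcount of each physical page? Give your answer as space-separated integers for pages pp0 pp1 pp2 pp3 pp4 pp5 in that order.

Answer: 1 3 4 4 3 1

Derivation:
Op 1: fork(P0) -> P1. 4 ppages; refcounts: pp0:2 pp1:2 pp2:2 pp3:2
Op 2: write(P1, v0, 139). refcount(pp0)=2>1 -> COPY to pp4. 5 ppages; refcounts: pp0:1 pp1:2 pp2:2 pp3:2 pp4:1
Op 3: fork(P1) -> P2. 5 ppages; refcounts: pp0:1 pp1:3 pp2:3 pp3:3 pp4:2
Op 4: fork(P1) -> P3. 5 ppages; refcounts: pp0:1 pp1:4 pp2:4 pp3:4 pp4:3
Op 5: read(P1, v1) -> 29. No state change.
Op 6: read(P0, v3) -> 33. No state change.
Op 7: read(P1, v0) -> 139. No state change.
Op 8: read(P2, v1) -> 29. No state change.
Op 9: write(P1, v1, 135). refcount(pp1)=4>1 -> COPY to pp5. 6 ppages; refcounts: pp0:1 pp1:3 pp2:4 pp3:4 pp4:3 pp5:1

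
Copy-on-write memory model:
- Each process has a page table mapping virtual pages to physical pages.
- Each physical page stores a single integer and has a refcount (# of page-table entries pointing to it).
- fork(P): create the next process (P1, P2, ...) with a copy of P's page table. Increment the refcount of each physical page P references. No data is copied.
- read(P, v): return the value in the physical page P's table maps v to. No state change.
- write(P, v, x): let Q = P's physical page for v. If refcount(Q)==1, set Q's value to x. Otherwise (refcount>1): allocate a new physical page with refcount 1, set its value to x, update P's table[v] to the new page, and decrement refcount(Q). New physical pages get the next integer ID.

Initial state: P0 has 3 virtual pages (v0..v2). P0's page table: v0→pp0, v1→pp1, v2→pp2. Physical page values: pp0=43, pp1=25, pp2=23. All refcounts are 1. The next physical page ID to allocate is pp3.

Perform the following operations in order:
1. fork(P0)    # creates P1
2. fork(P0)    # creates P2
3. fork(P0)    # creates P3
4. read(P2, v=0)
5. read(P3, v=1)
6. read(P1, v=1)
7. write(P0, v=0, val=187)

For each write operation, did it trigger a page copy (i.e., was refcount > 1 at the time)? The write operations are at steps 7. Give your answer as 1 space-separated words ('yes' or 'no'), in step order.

Op 1: fork(P0) -> P1. 3 ppages; refcounts: pp0:2 pp1:2 pp2:2
Op 2: fork(P0) -> P2. 3 ppages; refcounts: pp0:3 pp1:3 pp2:3
Op 3: fork(P0) -> P3. 3 ppages; refcounts: pp0:4 pp1:4 pp2:4
Op 4: read(P2, v0) -> 43. No state change.
Op 5: read(P3, v1) -> 25. No state change.
Op 6: read(P1, v1) -> 25. No state change.
Op 7: write(P0, v0, 187). refcount(pp0)=4>1 -> COPY to pp3. 4 ppages; refcounts: pp0:3 pp1:4 pp2:4 pp3:1

yes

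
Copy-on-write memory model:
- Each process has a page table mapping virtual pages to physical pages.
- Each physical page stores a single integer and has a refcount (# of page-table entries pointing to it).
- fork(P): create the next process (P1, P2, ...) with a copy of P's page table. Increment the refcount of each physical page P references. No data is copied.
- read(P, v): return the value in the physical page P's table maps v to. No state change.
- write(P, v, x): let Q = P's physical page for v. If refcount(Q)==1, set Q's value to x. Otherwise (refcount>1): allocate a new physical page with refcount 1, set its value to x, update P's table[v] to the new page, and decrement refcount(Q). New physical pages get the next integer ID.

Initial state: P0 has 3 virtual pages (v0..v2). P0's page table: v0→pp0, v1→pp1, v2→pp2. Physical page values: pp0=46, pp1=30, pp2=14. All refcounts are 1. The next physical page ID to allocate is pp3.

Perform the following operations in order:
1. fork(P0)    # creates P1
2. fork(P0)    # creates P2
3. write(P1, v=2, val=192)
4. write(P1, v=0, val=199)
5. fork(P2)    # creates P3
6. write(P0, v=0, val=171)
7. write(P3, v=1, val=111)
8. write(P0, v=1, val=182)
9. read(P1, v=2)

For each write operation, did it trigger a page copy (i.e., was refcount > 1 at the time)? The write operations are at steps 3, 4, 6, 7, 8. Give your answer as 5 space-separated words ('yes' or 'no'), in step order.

Op 1: fork(P0) -> P1. 3 ppages; refcounts: pp0:2 pp1:2 pp2:2
Op 2: fork(P0) -> P2. 3 ppages; refcounts: pp0:3 pp1:3 pp2:3
Op 3: write(P1, v2, 192). refcount(pp2)=3>1 -> COPY to pp3. 4 ppages; refcounts: pp0:3 pp1:3 pp2:2 pp3:1
Op 4: write(P1, v0, 199). refcount(pp0)=3>1 -> COPY to pp4. 5 ppages; refcounts: pp0:2 pp1:3 pp2:2 pp3:1 pp4:1
Op 5: fork(P2) -> P3. 5 ppages; refcounts: pp0:3 pp1:4 pp2:3 pp3:1 pp4:1
Op 6: write(P0, v0, 171). refcount(pp0)=3>1 -> COPY to pp5. 6 ppages; refcounts: pp0:2 pp1:4 pp2:3 pp3:1 pp4:1 pp5:1
Op 7: write(P3, v1, 111). refcount(pp1)=4>1 -> COPY to pp6. 7 ppages; refcounts: pp0:2 pp1:3 pp2:3 pp3:1 pp4:1 pp5:1 pp6:1
Op 8: write(P0, v1, 182). refcount(pp1)=3>1 -> COPY to pp7. 8 ppages; refcounts: pp0:2 pp1:2 pp2:3 pp3:1 pp4:1 pp5:1 pp6:1 pp7:1
Op 9: read(P1, v2) -> 192. No state change.

yes yes yes yes yes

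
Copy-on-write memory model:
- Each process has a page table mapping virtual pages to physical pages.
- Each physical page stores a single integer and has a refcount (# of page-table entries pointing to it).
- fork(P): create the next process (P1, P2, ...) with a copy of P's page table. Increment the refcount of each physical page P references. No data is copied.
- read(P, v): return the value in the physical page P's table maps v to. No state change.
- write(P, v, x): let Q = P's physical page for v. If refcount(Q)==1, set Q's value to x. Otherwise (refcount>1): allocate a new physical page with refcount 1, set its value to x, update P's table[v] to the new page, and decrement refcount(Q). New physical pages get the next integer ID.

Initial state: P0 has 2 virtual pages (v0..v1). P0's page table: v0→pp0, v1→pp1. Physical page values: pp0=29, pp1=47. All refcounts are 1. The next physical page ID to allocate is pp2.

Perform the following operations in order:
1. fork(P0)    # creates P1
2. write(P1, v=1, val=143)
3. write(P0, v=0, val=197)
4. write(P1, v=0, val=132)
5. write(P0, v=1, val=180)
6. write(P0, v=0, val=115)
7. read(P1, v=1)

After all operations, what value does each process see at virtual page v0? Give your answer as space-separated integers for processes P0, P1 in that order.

Answer: 115 132

Derivation:
Op 1: fork(P0) -> P1. 2 ppages; refcounts: pp0:2 pp1:2
Op 2: write(P1, v1, 143). refcount(pp1)=2>1 -> COPY to pp2. 3 ppages; refcounts: pp0:2 pp1:1 pp2:1
Op 3: write(P0, v0, 197). refcount(pp0)=2>1 -> COPY to pp3. 4 ppages; refcounts: pp0:1 pp1:1 pp2:1 pp3:1
Op 4: write(P1, v0, 132). refcount(pp0)=1 -> write in place. 4 ppages; refcounts: pp0:1 pp1:1 pp2:1 pp3:1
Op 5: write(P0, v1, 180). refcount(pp1)=1 -> write in place. 4 ppages; refcounts: pp0:1 pp1:1 pp2:1 pp3:1
Op 6: write(P0, v0, 115). refcount(pp3)=1 -> write in place. 4 ppages; refcounts: pp0:1 pp1:1 pp2:1 pp3:1
Op 7: read(P1, v1) -> 143. No state change.
P0: v0 -> pp3 = 115
P1: v0 -> pp0 = 132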